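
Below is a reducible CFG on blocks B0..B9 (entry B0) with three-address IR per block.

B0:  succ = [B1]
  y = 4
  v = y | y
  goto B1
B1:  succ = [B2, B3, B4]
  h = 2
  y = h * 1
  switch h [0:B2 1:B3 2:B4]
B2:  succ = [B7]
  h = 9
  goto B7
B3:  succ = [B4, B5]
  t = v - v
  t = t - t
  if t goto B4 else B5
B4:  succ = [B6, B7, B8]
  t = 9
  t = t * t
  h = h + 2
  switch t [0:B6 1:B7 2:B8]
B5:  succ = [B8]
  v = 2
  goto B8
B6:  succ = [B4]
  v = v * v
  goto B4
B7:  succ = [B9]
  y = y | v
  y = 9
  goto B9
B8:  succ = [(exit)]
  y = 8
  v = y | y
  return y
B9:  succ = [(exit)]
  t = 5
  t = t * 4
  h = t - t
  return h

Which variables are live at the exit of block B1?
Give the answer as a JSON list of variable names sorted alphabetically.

Per-block:
  B0 def {v,y} use ∅
  B1 def {h,y} use ∅
  B2 def {h} use ∅
  B3 def {t} use {v}
  B4 def {h,t} use {h}
  B5 def {v} use ∅
  B6 def {v} use {v}
  B7 def {y} use {v,y}
  B8 def {v,y} use ∅
  B9 def {h,t} use ∅

Backward fixpoint:
  B0: in=∅ out={v}
  B1: in={v} out={h,v,y}
  B2: in={v,y} out={v,y}
  B3: in={h,v,y} out={h,v,y}
  B4: in={h,v,y} out={h,v,y}
  B5: in=∅ out=∅
  B6: in={h,v,y} out={h,v,y}
  B7: in={v,y} out=∅
  B8: in=∅ out=∅
  B9: in=∅ out=∅

live-out(B1) = ["h", "v", "y"]

Answer: ["h", "v", "y"]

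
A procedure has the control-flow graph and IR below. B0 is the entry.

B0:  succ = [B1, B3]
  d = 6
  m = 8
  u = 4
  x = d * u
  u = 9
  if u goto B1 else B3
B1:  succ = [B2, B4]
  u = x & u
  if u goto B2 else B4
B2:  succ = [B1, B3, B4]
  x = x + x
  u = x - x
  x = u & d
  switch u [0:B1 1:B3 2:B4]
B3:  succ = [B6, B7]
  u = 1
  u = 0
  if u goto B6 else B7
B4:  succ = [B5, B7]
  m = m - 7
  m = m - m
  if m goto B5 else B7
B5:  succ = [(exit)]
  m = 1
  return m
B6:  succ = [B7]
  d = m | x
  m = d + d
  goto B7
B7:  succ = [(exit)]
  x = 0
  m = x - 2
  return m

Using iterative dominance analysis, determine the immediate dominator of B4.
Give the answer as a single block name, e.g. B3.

idom tree: B1←B0 B2←B1 B3←B0 B4←B1 B5←B4 B6←B3 B7←B0
Dom∩ at merges:
  B1: preds {B0,B2}: {B0} ∩ {B0,B1,B2} = {B0}; idom=B0
  B3: preds {B0,B2}: {B0} ∩ {B0,B1,B2} = {B0}; idom=B0
  B4: preds {B1,B2}: {B0,B1} ∩ {B0,B1,B2} = {B0,B1}; idom=B1
  B7: preds {B3,B4,B6}: {B0,B3} ∩ {B0,B1,B4} ∩ {B0,B3,B6} = {B0}; idom=B0

idom(B4) = B1

Answer: B1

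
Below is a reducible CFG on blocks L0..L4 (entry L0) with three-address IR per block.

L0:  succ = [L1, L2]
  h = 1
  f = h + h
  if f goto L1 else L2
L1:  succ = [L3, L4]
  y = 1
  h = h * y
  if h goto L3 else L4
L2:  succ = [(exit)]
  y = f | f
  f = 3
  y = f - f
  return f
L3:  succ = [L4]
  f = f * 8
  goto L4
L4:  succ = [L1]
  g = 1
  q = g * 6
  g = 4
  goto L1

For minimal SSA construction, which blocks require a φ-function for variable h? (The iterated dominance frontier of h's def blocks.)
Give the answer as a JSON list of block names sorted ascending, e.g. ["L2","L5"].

Answer: ["L1"]

Derivation:
idom tree: L1←L0 L2←L0 L3←L1 L4←L1
Join-block Dom:
  L1: preds {L0,L4}: {L0} ∩ {L0,L1,L4} = {L0}; idom=L0
  L4: preds {L1,L3}: {L0,L1} ∩ {L0,L1,L3} = {L0,L1}; idom=L1

DF derivation:
  L1←L0: walk · to L0
  L1←L4: walk L4→L1 to L0
  L4←L1: walk · to L1
  L4←L3: walk L3 to L1
  DF(L0)=∅
  DF(L1)={L1}
  DF(L2)=∅
  DF(L3)={L4}
  DF(L4)={L1}

φ for h: defs {L0,L1}
  DF⁺ = {L1}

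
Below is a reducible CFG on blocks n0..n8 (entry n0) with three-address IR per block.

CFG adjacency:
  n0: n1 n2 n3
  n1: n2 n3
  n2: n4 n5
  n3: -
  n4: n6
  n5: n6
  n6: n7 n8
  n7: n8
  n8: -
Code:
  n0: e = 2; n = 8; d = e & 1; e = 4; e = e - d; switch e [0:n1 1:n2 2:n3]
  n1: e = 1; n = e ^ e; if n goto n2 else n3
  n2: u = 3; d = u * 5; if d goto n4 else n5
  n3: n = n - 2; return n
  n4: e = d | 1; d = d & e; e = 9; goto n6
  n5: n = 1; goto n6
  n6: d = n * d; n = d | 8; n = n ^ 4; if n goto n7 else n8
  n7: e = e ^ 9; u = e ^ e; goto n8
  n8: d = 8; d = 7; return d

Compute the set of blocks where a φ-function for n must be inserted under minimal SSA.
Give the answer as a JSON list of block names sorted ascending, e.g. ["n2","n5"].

Answer: ["n2", "n3", "n6"]

Working:
idom tree: n1←n0 n2←n0 n3←n0 n4←n2 n5←n2 n6←n2 n7←n6 n8←n6
Dom at joins:
  n2: preds {n0,n1}: {n0} ∩ {n0,n1} = {n0}; idom=n0
  n3: preds {n0,n1}: {n0} ∩ {n0,n1} = {n0}; idom=n0
  n6: preds {n4,n5}: {n0,n2,n4} ∩ {n0,n2,n5} = {n0,n2}; idom=n2
  n8: preds {n6,n7}: {n0,n2,n6} ∩ {n0,n2,n6,n7} = {n0,n2,n6}; idom=n6

DF derivation:
  join n2 pred n0: · stop@n0
  join n2 pred n1: n1 stop@n0
  join n3 pred n0: · stop@n0
  join n3 pred n1: n1 stop@n0
  join n6 pred n4: n4 stop@n2
  join n6 pred n5: n5 stop@n2
  join n8 pred n6: · stop@n6
  join n8 pred n7: n7 stop@n6
  DF(n0)=∅
  DF(n1)={n2,n3}
  DF(n2)=∅
  DF(n3)=∅
  DF(n4)={n6}
  DF(n5)={n6}
  DF(n6)=∅
  DF(n7)={n8}
  DF(n8)=∅

φ for n: defs {n0,n1,n3,n5,n6}
  DF⁺ = {n2,n3,n6}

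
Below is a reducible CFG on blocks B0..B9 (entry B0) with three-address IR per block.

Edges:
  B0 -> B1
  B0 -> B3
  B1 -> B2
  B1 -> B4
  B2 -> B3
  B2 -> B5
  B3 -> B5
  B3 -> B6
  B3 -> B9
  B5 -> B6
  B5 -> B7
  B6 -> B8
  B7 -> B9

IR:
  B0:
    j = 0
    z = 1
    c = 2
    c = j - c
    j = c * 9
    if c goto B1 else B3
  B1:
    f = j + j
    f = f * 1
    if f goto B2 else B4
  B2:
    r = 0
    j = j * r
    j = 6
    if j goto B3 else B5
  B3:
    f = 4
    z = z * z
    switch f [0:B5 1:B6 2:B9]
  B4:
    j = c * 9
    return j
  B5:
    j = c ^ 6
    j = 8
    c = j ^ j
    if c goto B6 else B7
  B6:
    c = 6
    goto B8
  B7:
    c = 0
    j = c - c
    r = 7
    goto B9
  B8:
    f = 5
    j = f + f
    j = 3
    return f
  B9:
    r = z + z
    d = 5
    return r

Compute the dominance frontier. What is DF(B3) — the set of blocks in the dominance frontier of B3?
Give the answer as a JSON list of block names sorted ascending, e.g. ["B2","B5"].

idom tree: B1←B0 B2←B1 B3←B0 B4←B1 B5←B0 B6←B0 B7←B5 B8←B6 B9←B0
Dom at joins:
  B3: preds {B0,B2}: {B0} ∩ {B0,B1,B2} = {B0}; idom=B0
  B5: preds {B2,B3}: {B0,B1,B2} ∩ {B0,B3} = {B0}; idom=B0
  B6: preds {B3,B5}: {B0,B3} ∩ {B0,B5} = {B0}; idom=B0
  B9: preds {B3,B7}: {B0,B3} ∩ {B0,B5,B7} = {B0}; idom=B0

DF walk-up:
  join B3 pred B0: · stop@B0
  join B3 pred B2: B2→B1 stop@B0
  join B5 pred B2: B2→B1 stop@B0
  join B5 pred B3: B3 stop@B0
  join B6 pred B3: B3 stop@B0
  join B6 pred B5: B5 stop@B0
  join B9 pred B3: B3 stop@B0
  join B9 pred B7: B7→B5 stop@B0
  B0: DF=∅
  B1: DF={B3,B5}
  B2: DF={B3,B5}
  B3: DF={B5,B6,B9}
  B4: DF=∅
  B5: DF={B6,B9}
  B6: DF=∅
  B7: DF={B9}
  B8: DF=∅
  B9: DF=∅

DF(B3) = ["B5", "B6", "B9"]

Answer: ["B5", "B6", "B9"]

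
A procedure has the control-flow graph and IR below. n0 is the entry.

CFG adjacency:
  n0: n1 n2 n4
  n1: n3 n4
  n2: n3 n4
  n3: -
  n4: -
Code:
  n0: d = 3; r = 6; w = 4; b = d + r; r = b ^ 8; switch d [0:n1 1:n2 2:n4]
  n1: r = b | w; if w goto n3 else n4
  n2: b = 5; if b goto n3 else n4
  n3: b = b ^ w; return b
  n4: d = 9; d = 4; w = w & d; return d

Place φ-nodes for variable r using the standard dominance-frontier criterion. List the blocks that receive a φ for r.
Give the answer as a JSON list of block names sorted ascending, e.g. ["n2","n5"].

Answer: ["n3", "n4"]

Analysis:
idom tree: n1←n0 n2←n0 n3←n0 n4←n0
Dom∩ at merges:
  n3: preds {n1,n2}: {n0,n1} ∩ {n0,n2} = {n0}; idom=n0
  n4: preds {n0,n1,n2}: {n0} ∩ {n0,n1} ∩ {n0,n2} = {n0}; idom=n0

Frontier:
  n3←n1: walk n1 to n0
  n3←n2: walk n2 to n0
  n4←n0: walk · to n0
  n4←n1: walk n1 to n0
  n4←n2: walk n2 to n0
  n0: DF=∅
  n1: DF={n3,n4}
  n2: DF={n3,n4}
  n3: DF=∅
  n4: DF=∅

φ for r: defs {n0,n1}
  DF⁺ = {n3,n4}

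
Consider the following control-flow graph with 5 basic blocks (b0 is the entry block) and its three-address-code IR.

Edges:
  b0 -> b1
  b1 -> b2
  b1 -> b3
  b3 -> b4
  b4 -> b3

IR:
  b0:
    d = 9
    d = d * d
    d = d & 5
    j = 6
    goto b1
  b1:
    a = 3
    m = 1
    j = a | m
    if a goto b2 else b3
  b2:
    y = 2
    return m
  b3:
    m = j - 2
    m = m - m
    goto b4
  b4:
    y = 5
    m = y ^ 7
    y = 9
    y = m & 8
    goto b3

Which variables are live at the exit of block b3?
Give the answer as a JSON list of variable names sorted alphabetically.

Answer: ["j"]

Derivation:
def/use:
  b0: def={d,j} ue=∅
  b1: def={a,j,m} ue=∅
  b2: def={y} ue={m}
  b3: def={m} ue={j}
  b4: def={m,y} ue=∅

Backward fixpoint:
  live b0: ∅→∅
  live b1: ∅→{j,m}
  live b2: {m}→∅
  live b3: {j}→{j}
  live b4: {j}→{j}

live-out(b3) = ["j"]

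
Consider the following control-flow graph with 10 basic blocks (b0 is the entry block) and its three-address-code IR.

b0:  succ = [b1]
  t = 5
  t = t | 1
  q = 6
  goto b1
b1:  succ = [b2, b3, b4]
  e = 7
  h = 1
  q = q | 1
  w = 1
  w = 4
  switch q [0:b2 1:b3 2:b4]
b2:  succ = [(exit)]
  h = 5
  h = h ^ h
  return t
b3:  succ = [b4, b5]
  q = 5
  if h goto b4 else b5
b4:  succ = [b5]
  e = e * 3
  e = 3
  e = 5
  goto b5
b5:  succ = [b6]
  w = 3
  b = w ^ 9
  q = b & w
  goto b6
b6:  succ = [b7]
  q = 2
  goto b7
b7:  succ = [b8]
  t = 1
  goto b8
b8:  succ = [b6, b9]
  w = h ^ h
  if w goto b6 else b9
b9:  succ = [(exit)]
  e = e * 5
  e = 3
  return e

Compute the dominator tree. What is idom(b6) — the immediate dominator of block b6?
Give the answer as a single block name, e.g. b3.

Answer: b5

Analysis:
idom tree: b1←b0 b2←b1 b3←b1 b4←b1 b5←b1 b6←b5 b7←b6 b8←b7 b9←b8
Dom∩ at merges:
  b4: preds {b1,b3}: {b0,b1} ∩ {b0,b1,b3} = {b0,b1}; idom=b1
  b5: preds {b3,b4}: {b0,b1,b3} ∩ {b0,b1,b4} = {b0,b1}; idom=b1
  b6: preds {b5,b8}: {b0,b1,b5} ∩ {b0,b1,b5,b6,b7,b8} = {b0,b1,b5}; idom=b5

idom(b6) = b5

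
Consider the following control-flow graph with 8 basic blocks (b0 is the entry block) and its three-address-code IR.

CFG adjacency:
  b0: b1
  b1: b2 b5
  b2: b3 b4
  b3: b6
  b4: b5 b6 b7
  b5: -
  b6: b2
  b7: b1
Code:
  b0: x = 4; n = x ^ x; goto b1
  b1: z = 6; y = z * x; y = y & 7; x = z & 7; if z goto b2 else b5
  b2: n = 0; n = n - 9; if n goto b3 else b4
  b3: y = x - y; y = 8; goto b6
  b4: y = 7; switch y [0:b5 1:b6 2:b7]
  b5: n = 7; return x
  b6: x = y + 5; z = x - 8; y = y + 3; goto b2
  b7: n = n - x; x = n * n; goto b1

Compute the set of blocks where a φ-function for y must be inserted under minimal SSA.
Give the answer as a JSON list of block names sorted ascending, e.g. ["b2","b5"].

idom tree: b1←b0 b2←b1 b3←b2 b4←b2 b5←b1 b6←b2 b7←b4
Dom∩ at merges:
  b1: preds {b0,b7}: {b0} ∩ {b0,b1,b2,b4,b7} = {b0}; idom=b0
  b2: preds {b1,b6}: {b0,b1} ∩ {b0,b1,b2,b6} = {b0,b1}; idom=b1
  b5: preds {b1,b4}: {b0,b1} ∩ {b0,b1,b2,b4} = {b0,b1}; idom=b1
  b6: preds {b3,b4}: {b0,b1,b2,b3} ∩ {b0,b1,b2,b4} = {b0,b1,b2}; idom=b2

DF walk-up:
  b1←b0: walk · to b0
  b1←b7: walk b7→b4→b2→b1 to b0
  b2←b1: walk · to b1
  b2←b6: walk b6→b2 to b1
  b5←b1: walk · to b1
  b5←b4: walk b4→b2 to b1
  b6←b3: walk b3 to b2
  b6←b4: walk b4 to b2
  b0 → ∅
  b1 → {b1}
  b2 → {b1,b2,b5}
  b3 → {b6}
  b4 → {b1,b5,b6}
  b5 → ∅
  b6 → {b2}
  b7 → {b1}

φ for y: defs {b1,b3,b4,b6}
  DF⁺ = {b1,b2,b5,b6}

Answer: ["b1", "b2", "b5", "b6"]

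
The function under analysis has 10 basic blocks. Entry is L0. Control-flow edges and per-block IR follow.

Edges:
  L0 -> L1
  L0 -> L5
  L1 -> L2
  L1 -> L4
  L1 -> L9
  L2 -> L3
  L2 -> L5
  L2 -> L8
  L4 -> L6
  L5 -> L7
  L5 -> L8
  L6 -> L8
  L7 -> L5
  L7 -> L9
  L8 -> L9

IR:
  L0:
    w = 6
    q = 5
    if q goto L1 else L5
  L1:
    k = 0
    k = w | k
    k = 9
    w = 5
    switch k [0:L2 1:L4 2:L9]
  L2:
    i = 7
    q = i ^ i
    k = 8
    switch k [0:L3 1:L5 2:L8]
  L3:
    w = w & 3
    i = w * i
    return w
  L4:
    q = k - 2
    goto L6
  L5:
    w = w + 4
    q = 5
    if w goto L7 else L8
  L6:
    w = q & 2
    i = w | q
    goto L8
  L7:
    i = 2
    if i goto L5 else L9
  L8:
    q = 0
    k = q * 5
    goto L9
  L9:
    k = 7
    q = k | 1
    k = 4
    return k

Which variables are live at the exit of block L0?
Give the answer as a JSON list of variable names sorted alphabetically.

Block summaries:
  L0: {q,w} / ∅
  L1: {k,w} / {w}
  L2: {i,k,q} / ∅
  L3: {i,w} / {i,w}
  L4: {q} / {k}
  L5: {q,w} / {w}
  L6: {i,w} / {q}
  L7: {i} / ∅
  L8: {k,q} / ∅
  L9: {k,q} / ∅

Live sets:
  live L0: ∅→{w}
  live L1: {w}→{k,w}
  live L2: {w}→{i,w}
  live L3: {i,w}→∅
  live L4: {k}→{q}
  live L5: {w}→{w}
  live L6: {q}→∅
  live L7: {w}→{w}
  live L8: ∅→∅
  live L9: ∅→∅

live-out(L0) = ["w"]

Answer: ["w"]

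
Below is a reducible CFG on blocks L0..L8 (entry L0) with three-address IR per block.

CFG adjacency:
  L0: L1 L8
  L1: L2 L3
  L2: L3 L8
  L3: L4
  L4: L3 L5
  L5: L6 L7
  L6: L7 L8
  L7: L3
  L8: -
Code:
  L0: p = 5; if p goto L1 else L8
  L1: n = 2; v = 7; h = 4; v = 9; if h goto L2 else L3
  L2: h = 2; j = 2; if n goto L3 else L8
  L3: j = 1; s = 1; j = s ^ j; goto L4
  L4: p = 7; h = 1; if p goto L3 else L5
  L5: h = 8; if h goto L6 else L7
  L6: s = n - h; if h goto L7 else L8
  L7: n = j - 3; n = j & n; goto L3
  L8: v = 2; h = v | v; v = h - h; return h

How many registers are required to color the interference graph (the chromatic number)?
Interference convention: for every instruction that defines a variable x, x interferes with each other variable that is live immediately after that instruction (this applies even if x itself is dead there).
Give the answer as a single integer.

Per-block:
  L0: def={p} ue=∅
  L1: def={h,n,v} ue=∅
  L2: def={h,j} ue={n}
  L3: def={j,s} ue=∅
  L4: def={h,p} ue=∅
  L5: def={h} ue=∅
  L6: def={s} ue={h,n}
  L7: def={n} ue={j}
  L8: def={h,v} ue=∅

Live sets:
  L0: in=∅ out=∅
  L1: in=∅ out={n}
  L2: in={n} out={n}
  L3: in={n} out={j,n}
  L4: in={j,n} out={j,n}
  L5: in={j,n} out={h,j,n}
  L6: in={h,j,n} out={j}
  L7: in={j} out={n}
  L8: in=∅ out=∅

Interfere edges:
  h — {j,n,p,s,v}
  j — {h,n,p,s}
  n — {h,j,p,s,v}
  p — {h,j,n}
  s — {h,j,n}
  v — {h,n}

Registers:
  lower bound: {h,j,n,p} mutually conflict ⇒ χ ≥ 4
  assign h→c0 j→c2 n→c1 p→c3 s→c3 v→c2 — no edge inside a register ⇒ χ ≤ 4
  χ = 4

Answer: 4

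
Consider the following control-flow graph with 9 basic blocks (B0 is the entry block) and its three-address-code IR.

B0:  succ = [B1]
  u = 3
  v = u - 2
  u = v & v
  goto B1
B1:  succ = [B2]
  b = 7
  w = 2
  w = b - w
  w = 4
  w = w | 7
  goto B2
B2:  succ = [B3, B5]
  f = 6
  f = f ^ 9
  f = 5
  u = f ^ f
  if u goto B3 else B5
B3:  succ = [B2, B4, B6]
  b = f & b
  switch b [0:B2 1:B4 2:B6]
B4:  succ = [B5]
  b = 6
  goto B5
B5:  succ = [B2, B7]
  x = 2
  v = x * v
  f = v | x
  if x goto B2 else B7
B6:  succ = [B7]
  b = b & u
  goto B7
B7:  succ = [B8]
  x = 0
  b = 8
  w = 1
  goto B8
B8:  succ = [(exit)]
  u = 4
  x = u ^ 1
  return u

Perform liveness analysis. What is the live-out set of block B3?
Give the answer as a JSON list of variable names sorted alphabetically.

def/use:
  B0: def={u,v} ue=∅
  B1: def={b,w} ue=∅
  B2: def={f,u} ue=∅
  B3: def={b} ue={b,f}
  B4: def={b} ue=∅
  B5: def={f,v,x} ue={v}
  B6: def={b} ue={b,u}
  B7: def={b,w,x} ue=∅
  B8: def={u,x} ue=∅

Liveness:
  B0 li=∅ lo={v}
  B1 li={v} lo={b,v}
  B2 li={b,v} lo={b,f,u,v}
  B3 li={b,f,u,v} lo={b,u,v}
  B4 li={v} lo={b,v}
  B5 li={b,v} lo={b,v}
  B6 li={b,u} lo=∅
  B7 li=∅ lo=∅
  B8 li=∅ lo=∅

live-out(B3) = ["b", "u", "v"]

Answer: ["b", "u", "v"]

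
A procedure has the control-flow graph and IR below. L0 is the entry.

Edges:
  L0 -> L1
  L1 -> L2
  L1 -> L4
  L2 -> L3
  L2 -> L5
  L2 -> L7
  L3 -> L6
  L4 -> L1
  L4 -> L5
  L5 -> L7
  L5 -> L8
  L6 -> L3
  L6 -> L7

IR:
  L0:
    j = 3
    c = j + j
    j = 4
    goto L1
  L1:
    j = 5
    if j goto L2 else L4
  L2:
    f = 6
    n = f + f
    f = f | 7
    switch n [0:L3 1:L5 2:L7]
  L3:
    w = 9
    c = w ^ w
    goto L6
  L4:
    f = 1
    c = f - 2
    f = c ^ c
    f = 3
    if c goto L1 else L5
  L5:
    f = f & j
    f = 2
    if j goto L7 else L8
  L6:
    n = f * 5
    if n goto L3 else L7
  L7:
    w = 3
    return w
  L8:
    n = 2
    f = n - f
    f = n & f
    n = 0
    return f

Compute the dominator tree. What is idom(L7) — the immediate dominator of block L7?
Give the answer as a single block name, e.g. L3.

Answer: L1

Derivation:
idom tree: L1←L0 L2←L1 L3←L2 L4←L1 L5←L1 L6←L3 L7←L1 L8←L5
Dom∩ at merges:
  L1: preds {L0,L4}: {L0} ∩ {L0,L1,L4} = {L0}; idom=L0
  L3: preds {L2,L6}: {L0,L1,L2} ∩ {L0,L1,L2,L3,L6} = {L0,L1,L2}; idom=L2
  L5: preds {L2,L4}: {L0,L1,L2} ∩ {L0,L1,L4} = {L0,L1}; idom=L1
  L7: preds {L2,L5,L6}: {L0,L1,L2} ∩ {L0,L1,L5} ∩ {L0,L1,L2,L3,L6} = {L0,L1}; idom=L1

idom(L7) = L1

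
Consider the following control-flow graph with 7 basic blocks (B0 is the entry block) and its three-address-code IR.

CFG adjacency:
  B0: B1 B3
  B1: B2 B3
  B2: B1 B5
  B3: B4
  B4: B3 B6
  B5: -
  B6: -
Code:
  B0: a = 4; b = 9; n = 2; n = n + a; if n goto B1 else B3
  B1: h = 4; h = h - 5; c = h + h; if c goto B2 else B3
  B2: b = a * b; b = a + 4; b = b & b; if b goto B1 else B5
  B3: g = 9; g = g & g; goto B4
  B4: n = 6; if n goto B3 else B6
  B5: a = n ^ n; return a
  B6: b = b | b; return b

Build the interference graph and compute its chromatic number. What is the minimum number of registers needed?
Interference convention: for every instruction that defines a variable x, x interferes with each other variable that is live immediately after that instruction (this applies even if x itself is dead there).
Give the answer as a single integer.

def/use:
  B0: {a,b,n} / ∅
  B1: {c,h} / ∅
  B2: {b} / {a,b}
  B3: {g} / ∅
  B4: {n} / ∅
  B5: {a} / {n}
  B6: {b} / {b}

Live sets:
  live B0: ∅→{a,b,n}
  live B1: {a,b,n}→{a,b,n}
  live B2: {a,b,n}→{a,b,n}
  live B3: {b}→{b}
  live B4: {b}→{b}
  live B5: {n}→∅
  live B6: {b}→∅

Conflict graph:
  a — {b,c,h,n}
  b — {a,c,g,h,n}
  c — {a,b,n}
  g — {b}
  h — {a,b,n}
  n — {a,b,c,h}

Registers:
  {a,b,c,n} pairwise interfere (4-clique) ⇒ χ ≥ 4
  assign a→c1 b→c0 c→c3 g→c1 h→c3 n→c2 — no edge inside a register ⇒ χ ≤ 4
  χ = 4

Answer: 4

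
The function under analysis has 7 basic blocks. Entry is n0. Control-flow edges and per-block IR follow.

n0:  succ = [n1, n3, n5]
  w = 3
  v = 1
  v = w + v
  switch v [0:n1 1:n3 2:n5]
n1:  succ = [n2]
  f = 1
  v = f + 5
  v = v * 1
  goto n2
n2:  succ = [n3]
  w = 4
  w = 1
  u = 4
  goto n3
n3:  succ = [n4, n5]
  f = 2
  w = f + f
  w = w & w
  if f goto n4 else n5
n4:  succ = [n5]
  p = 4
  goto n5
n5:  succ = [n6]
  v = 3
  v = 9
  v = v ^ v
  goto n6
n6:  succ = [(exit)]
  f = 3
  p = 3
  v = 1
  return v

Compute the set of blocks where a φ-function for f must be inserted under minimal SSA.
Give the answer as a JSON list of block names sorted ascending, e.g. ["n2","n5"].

idom tree: n1←n0 n2←n1 n3←n0 n4←n3 n5←n0 n6←n5
Dom at joins:
  n3: preds {n0,n2}: {n0} ∩ {n0,n1,n2} = {n0}; idom=n0
  n5: preds {n0,n3,n4}: {n0} ∩ {n0,n3} ∩ {n0,n3,n4} = {n0}; idom=n0

DF derivation:
  n3←n0: walk · to n0
  n3←n2: walk n2→n1 to n0
  n5←n0: walk · to n0
  n5←n3: walk n3 to n0
  n5←n4: walk n4→n3 to n0
  n0 → ∅
  n1 → {n3}
  n2 → {n3}
  n3 → {n5}
  n4 → {n5}
  n5 → ∅
  n6 → ∅

φ for f: defs {n1,n3,n6}
  DF⁺ = {n3,n5}

Answer: ["n3", "n5"]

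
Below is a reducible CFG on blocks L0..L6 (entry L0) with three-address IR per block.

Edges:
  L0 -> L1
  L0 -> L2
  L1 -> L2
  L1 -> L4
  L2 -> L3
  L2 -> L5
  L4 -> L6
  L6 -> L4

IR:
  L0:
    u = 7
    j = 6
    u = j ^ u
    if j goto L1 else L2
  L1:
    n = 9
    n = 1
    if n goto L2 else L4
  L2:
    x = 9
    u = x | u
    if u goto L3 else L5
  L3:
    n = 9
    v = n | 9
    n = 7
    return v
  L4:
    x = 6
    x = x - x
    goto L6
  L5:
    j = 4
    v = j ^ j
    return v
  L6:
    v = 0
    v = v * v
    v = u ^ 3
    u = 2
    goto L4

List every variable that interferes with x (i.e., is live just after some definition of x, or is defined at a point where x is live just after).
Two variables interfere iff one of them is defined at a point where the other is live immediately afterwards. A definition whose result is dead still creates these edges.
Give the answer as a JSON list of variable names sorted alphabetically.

Answer: ["u"]

Analysis:
Per-block:
  L0: def={j,u} ue=∅
  L1: def={n} ue=∅
  L2: def={u,x} ue={u}
  L3: def={n,v} ue=∅
  L4: def={x} ue=∅
  L5: def={j,v} ue=∅
  L6: def={u,v} ue={u}

Backward fixpoint:
  live L0: ∅→{u}
  live L1: {u}→{u}
  live L2: {u}→∅
  live L3: ∅→∅
  live L4: {u}→{u}
  live L5: ∅→∅
  live L6: {u}→{u}

Interference:
  j↔{u}
  n↔{u,v}
  u↔{j,n,v,x}
  v↔{n,u}
  x↔{u}

N(x) = ["u"]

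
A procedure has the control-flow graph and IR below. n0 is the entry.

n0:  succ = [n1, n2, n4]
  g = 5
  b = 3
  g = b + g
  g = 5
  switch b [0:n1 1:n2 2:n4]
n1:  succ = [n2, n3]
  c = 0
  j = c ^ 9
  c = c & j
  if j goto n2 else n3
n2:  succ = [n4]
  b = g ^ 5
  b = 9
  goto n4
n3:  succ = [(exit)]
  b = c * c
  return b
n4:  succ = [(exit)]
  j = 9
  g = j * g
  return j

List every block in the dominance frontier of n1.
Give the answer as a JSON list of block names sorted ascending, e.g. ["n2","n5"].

Answer: ["n2"]

Derivation:
idom tree: n1←n0 n2←n0 n3←n1 n4←n0
Dom∩ at merges:
  n2: preds {n0,n1}: {n0} ∩ {n0,n1} = {n0}; idom=n0
  n4: preds {n0,n2}: {n0} ∩ {n0,n2} = {n0}; idom=n0

DF derivation:
  join n2 pred n0: · stop@n0
  join n2 pred n1: n1 stop@n0
  join n4 pred n0: · stop@n0
  join n4 pred n2: n2 stop@n0
  n0: DF=∅
  n1: DF={n2}
  n2: DF={n4}
  n3: DF=∅
  n4: DF=∅

DF(n1) = ["n2"]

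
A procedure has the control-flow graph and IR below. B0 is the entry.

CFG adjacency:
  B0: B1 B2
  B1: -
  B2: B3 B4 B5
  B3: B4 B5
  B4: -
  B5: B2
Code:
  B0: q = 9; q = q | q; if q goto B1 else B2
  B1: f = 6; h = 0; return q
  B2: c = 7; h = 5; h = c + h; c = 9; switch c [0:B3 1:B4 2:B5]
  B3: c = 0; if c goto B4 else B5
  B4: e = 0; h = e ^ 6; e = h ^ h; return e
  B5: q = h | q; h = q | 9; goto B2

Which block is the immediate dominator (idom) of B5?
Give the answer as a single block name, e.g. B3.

idom tree: B1←B0 B2←B0 B3←B2 B4←B2 B5←B2
Dom∩ at merges:
  B2: preds {B0,B5}: {B0} ∩ {B0,B2,B5} = {B0}; idom=B0
  B4: preds {B2,B3}: {B0,B2} ∩ {B0,B2,B3} = {B0,B2}; idom=B2
  B5: preds {B2,B3}: {B0,B2} ∩ {B0,B2,B3} = {B0,B2}; idom=B2

idom(B5) = B2

Answer: B2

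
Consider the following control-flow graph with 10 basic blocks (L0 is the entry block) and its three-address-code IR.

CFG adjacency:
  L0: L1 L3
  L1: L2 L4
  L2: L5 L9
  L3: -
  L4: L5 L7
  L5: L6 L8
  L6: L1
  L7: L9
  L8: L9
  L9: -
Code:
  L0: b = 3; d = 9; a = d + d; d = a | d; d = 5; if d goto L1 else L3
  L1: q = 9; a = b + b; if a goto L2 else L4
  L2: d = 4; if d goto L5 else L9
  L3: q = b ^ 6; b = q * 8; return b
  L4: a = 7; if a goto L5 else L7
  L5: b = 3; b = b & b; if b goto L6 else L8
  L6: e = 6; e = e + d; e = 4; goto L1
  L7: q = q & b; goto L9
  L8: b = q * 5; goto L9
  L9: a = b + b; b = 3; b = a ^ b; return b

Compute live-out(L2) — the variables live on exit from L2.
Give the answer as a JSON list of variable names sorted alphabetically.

Answer: ["b", "d", "q"]

Working:
def/use:
  L0 def {a,b,d} use ∅
  L1 def {a,q} use {b}
  L2 def {d} use ∅
  L3 def {b,q} use {b}
  L4 def {a} use ∅
  L5 def {b} use ∅
  L6 def {e} use {d}
  L7 def {q} use {b,q}
  L8 def {b} use {q}
  L9 def {a,b} use {b}

Liveness:
  L0: in=∅ out={b,d}
  L1: in={b,d} out={b,d,q}
  L2: in={b,q} out={b,d,q}
  L3: in={b} out=∅
  L4: in={b,d,q} out={b,d,q}
  L5: in={d,q} out={b,d,q}
  L6: in={b,d} out={b,d}
  L7: in={b,q} out={b}
  L8: in={q} out={b}
  L9: in={b} out=∅

live-out(L2) = ["b", "d", "q"]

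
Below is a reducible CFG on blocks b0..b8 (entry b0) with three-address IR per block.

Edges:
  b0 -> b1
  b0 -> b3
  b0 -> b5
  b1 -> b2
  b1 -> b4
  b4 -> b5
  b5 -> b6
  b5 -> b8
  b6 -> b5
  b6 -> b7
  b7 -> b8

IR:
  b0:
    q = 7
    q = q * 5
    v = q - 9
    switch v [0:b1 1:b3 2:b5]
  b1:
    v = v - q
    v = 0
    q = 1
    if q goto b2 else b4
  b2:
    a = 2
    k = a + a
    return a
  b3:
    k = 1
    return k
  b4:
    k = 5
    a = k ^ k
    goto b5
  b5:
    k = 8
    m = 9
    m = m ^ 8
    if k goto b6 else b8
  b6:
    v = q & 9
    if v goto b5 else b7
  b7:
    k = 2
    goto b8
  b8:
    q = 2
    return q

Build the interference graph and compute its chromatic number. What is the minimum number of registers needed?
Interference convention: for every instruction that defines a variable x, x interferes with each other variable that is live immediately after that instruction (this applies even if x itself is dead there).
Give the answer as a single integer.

Block summaries:
  b0 def {q,v} use ∅
  b1 def {q,v} use {q,v}
  b2 def {a,k} use ∅
  b3 def {k} use ∅
  b4 def {a,k} use ∅
  b5 def {k,m} use ∅
  b6 def {v} use {q}
  b7 def {k} use ∅
  b8 def {q} use ∅

Live sets:
  b0: in=∅ out={q,v}
  b1: in={q,v} out={q}
  b2: in=∅ out=∅
  b3: in=∅ out=∅
  b4: in={q} out={q}
  b5: in={q} out={q}
  b6: in={q} out={q}
  b7: in=∅ out=∅
  b8: in=∅ out=∅

Interfere edges:
  a↔{k,q}
  k↔{a,m,q}
  m↔{k,q}
  q↔{a,k,m,v}
  v↔{q}

Registers:
  {a,k,q} pairwise interfere (3-clique) ⇒ χ ≥ 3
  assign a→R2 k→R1 m→R2 q→R0 v→R1 — no edge inside a register ⇒ χ ≤ 3
  χ = 3

Answer: 3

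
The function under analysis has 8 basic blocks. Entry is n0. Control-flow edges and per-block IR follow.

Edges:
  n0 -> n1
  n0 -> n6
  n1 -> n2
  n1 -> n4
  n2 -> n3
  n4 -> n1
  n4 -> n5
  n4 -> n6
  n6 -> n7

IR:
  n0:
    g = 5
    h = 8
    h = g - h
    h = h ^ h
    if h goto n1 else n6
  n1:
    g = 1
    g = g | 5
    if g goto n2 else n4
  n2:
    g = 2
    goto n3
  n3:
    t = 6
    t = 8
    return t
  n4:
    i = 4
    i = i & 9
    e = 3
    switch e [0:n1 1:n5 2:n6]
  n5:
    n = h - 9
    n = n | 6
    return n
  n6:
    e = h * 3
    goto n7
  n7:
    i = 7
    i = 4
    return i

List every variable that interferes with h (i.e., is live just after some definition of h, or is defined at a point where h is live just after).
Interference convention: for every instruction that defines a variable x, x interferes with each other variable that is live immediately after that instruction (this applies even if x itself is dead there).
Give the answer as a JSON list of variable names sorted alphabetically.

Per-block:
  n0: def={g,h} ue=∅
  n1: def={g} ue=∅
  n2: def={g} ue=∅
  n3: def={t} ue=∅
  n4: def={e,i} ue=∅
  n5: def={n} ue={h}
  n6: def={e} ue={h}
  n7: def={i} ue=∅

Backward fixpoint:
  live n0: ∅→{h}
  live n1: {h}→{h}
  live n2: ∅→∅
  live n3: ∅→∅
  live n4: {h}→{h}
  live n5: {h}→∅
  live n6: {h}→∅
  live n7: ∅→∅

Interference:
  e — {h}
  g — {h}
  h — {e,g,i}
  i — {h}
  n — ∅
  t — ∅

N(h) = ["e", "g", "i"]

Answer: ["e", "g", "i"]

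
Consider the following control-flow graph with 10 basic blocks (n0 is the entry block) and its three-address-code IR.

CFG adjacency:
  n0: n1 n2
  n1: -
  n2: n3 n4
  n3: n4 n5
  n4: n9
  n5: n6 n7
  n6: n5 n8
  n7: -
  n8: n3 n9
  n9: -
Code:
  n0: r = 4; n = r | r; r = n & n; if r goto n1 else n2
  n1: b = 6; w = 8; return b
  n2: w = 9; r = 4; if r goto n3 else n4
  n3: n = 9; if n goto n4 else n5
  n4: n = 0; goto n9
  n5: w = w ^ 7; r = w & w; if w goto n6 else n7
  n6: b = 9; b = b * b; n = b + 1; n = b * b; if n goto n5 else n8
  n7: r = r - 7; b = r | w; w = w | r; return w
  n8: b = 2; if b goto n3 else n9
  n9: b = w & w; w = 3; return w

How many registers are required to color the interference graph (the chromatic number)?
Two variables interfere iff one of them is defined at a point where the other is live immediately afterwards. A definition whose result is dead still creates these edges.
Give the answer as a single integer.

Block summaries:
  n0: {n,r} / ∅
  n1: {b,w} / ∅
  n2: {r,w} / ∅
  n3: {n} / ∅
  n4: {n} / ∅
  n5: {r,w} / {w}
  n6: {b,n} / ∅
  n7: {b,r,w} / {r,w}
  n8: {b} / ∅
  n9: {b,w} / {w}

Liveness:
  n0: in=∅ out=∅
  n1: in=∅ out=∅
  n2: in=∅ out={w}
  n3: in={w} out={w}
  n4: in={w} out={w}
  n5: in={w} out={r,w}
  n6: in={w} out={w}
  n7: in={r,w} out=∅
  n8: in={w} out={w}
  n9: in={w} out=∅

Conflict graph:
  b↔{n,r,w}
  n↔{b,w}
  r↔{b,w}
  w↔{b,n,r}

Registers:
  lower bound: {b,n,w} mutually conflict ⇒ χ ≥ 3
  3-colouring: R0={b}  R1={w}  R2={n,r}
  χ = 3

Answer: 3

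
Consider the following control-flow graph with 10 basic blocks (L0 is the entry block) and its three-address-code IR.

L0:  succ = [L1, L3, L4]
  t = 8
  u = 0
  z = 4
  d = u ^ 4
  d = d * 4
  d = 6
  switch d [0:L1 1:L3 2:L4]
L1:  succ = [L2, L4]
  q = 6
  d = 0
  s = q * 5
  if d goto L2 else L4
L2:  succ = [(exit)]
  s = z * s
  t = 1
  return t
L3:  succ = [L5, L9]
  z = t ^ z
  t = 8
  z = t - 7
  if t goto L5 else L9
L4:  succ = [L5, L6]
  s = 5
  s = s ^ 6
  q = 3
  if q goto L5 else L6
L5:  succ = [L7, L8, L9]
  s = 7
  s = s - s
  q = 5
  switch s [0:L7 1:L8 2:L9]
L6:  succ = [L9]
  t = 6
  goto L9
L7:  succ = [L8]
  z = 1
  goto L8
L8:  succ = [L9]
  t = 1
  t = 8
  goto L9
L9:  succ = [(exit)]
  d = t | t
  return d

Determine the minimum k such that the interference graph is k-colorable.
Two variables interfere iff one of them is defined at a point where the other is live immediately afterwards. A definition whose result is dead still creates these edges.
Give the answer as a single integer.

def/use:
  L0: {d,t,u,z} / ∅
  L1: {d,q,s} / ∅
  L2: {s,t} / {s,z}
  L3: {t,z} / {t,z}
  L4: {q,s} / ∅
  L5: {q,s} / ∅
  L6: {t} / ∅
  L7: {z} / ∅
  L8: {t} / ∅
  L9: {d} / {t}

Live sets:
  L0: in=∅ out={t,z}
  L1: in={t,z} out={s,t,z}
  L2: in={s,z} out=∅
  L3: in={t,z} out={t}
  L4: in={t} out={t}
  L5: in={t} out={t}
  L6: in=∅ out={t}
  L7: in=∅ out=∅
  L8: in=∅ out={t}
  L9: in={t} out=∅

Interference:
  d — {q,s,t,z}
  q — {d,s,t,z}
  s — {d,q,t,z}
  t — {d,q,s,u,z}
  u — {t,z}
  z — {d,q,s,t,u}

Colouring:
  clique {d,q,s,t,z} ⇒ need ≥ 5
  assign d→R2 q→R3 s→R4 t→R0 u→R2 z→R1 — no edge inside a register ⇒ χ ≤ 5
  χ = 5

Answer: 5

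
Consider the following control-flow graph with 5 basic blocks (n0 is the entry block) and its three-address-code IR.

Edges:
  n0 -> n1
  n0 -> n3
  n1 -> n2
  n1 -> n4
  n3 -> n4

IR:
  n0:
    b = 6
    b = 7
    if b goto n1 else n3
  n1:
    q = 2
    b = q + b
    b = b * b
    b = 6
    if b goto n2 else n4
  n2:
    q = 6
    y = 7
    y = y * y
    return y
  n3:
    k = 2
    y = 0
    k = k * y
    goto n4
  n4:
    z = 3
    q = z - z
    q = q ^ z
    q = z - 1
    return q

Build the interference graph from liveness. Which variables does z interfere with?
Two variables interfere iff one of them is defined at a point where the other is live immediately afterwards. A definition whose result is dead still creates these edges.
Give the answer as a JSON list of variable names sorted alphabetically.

def/use:
  n0 def {b} use ∅
  n1 def {b,q} use {b}
  n2 def {q,y} use ∅
  n3 def {k,y} use ∅
  n4 def {q,z} use ∅

Liveness:
  n0: in=∅ out={b}
  n1: in={b} out=∅
  n2: in=∅ out=∅
  n3: in=∅ out=∅
  n4: in=∅ out=∅

Conflict graph:
  b↔{q}
  k↔{y}
  q↔{b,z}
  y↔{k}
  z↔{q}

N(z) = ["q"]

Answer: ["q"]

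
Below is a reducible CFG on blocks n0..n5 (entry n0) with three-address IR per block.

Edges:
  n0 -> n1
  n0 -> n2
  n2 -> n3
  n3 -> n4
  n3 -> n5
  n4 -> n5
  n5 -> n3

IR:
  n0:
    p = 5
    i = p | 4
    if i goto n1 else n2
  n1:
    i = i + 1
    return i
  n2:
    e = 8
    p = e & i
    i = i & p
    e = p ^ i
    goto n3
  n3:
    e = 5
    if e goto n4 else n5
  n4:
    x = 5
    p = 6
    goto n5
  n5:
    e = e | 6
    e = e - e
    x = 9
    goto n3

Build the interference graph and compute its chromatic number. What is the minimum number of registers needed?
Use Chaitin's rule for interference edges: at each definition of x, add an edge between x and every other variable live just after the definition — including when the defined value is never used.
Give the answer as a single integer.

Per-block:
  n0 def {i,p} use ∅
  n1 def {i} use {i}
  n2 def {e,i,p} use {i}
  n3 def {e} use ∅
  n4 def {p,x} use ∅
  n5 def {e,x} use {e}

Backward fixpoint:
  n0: in=∅ out={i}
  n1: in={i} out=∅
  n2: in={i} out=∅
  n3: in=∅ out={e}
  n4: in={e} out={e}
  n5: in={e} out=∅

Interfere edges:
  e — {i,p,x}
  i — {e,p}
  p — {e,i}
  x — {e}

Colouring:
  clique {e,i,p} ⇒ need ≥ 3
  assign e→c0 i→c1 p→c2 x→c1 — no edge inside a register ⇒ χ ≤ 3
  χ = 3

Answer: 3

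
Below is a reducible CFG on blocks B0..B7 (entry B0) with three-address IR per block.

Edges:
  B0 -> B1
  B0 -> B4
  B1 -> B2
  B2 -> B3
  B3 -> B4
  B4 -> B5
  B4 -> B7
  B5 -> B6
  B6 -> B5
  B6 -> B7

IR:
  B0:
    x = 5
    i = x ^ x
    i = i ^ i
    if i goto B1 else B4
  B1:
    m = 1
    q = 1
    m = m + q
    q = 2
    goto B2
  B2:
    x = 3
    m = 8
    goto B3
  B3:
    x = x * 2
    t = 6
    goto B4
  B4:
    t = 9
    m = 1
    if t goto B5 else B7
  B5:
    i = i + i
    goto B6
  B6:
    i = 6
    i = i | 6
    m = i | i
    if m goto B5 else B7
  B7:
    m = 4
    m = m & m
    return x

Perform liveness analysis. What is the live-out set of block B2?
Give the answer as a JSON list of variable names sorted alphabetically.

Per-block:
  B0: def={i,x} ue=∅
  B1: def={m,q} ue=∅
  B2: def={m,x} ue=∅
  B3: def={t,x} ue={x}
  B4: def={m,t} ue=∅
  B5: def={i} ue={i}
  B6: def={i,m} ue=∅
  B7: def={m} ue={x}

Live sets:
  B0: in=∅ out={i,x}
  B1: in={i} out={i}
  B2: in={i} out={i,x}
  B3: in={i,x} out={i,x}
  B4: in={i,x} out={i,x}
  B5: in={i,x} out={x}
  B6: in={x} out={i,x}
  B7: in={x} out=∅

live-out(B2) = ["i", "x"]

Answer: ["i", "x"]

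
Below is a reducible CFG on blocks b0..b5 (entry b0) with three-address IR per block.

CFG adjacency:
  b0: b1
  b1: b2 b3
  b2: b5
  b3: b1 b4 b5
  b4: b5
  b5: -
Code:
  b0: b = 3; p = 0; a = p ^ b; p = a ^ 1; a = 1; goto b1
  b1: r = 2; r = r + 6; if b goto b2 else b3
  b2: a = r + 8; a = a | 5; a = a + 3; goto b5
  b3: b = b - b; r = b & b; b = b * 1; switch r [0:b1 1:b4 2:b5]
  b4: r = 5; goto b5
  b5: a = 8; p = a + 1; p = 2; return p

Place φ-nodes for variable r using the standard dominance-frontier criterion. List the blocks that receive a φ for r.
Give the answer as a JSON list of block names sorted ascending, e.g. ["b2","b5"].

Answer: ["b1", "b5"]

Working:
idom tree: b1←b0 b2←b1 b3←b1 b4←b3 b5←b1
Dom at joins:
  b1: preds {b0,b3}: {b0} ∩ {b0,b1,b3} = {b0}; idom=b0
  b5: preds {b2,b3,b4}: {b0,b1,b2} ∩ {b0,b1,b3} ∩ {b0,b1,b3,b4} = {b0,b1}; idom=b1

DF walk-up:
  b1←b0: walk · to b0
  b1←b3: walk b3→b1 to b0
  b5←b2: walk b2 to b1
  b5←b3: walk b3 to b1
  b5←b4: walk b4→b3 to b1
  b0 → ∅
  b1 → {b1}
  b2 → {b5}
  b3 → {b1,b5}
  b4 → {b5}
  b5 → ∅

φ for r: defs {b1,b3,b4}
  DF⁺ = {b1,b5}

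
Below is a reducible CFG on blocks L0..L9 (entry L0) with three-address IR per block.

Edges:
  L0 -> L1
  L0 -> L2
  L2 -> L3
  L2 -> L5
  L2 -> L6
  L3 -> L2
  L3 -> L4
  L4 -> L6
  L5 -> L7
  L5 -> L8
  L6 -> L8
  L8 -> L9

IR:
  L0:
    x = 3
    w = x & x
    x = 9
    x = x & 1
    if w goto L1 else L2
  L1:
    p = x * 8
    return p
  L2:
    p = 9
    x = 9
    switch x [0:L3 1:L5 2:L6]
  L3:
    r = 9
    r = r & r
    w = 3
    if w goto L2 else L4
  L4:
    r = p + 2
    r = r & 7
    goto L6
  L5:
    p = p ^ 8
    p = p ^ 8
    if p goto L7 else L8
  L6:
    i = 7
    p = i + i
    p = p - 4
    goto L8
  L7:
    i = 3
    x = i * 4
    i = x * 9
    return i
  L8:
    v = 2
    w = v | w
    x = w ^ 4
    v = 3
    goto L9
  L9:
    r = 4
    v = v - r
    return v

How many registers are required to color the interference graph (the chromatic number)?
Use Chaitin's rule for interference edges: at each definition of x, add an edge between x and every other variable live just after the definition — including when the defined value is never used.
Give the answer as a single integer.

Per-block:
  L0: {w,x} / ∅
  L1: {p} / {x}
  L2: {p,x} / ∅
  L3: {r,w} / ∅
  L4: {r} / {p}
  L5: {p} / {p}
  L6: {i,p} / ∅
  L7: {i,x} / ∅
  L8: {v,w,x} / {w}
  L9: {r,v} / {v}

Liveness:
  L0: in=∅ out={w,x}
  L1: in={x} out=∅
  L2: in={w} out={p,w}
  L3: in={p} out={p,w}
  L4: in={p,w} out={w}
  L5: in={p,w} out={w}
  L6: in={w} out={w}
  L7: in=∅ out=∅
  L8: in={w} out={v}
  L9: in={v} out=∅

Interference:
  i: {w}
  p: {r,w,x}
  r: {p,v,w}
  v: {r,w}
  w: {i,p,r,v,x}
  x: {p,w}

Registers:
  {p,r,w} pairwise interfere (3-clique) ⇒ χ ≥ 3
  3-colouring: c0={w}  c1={i,p,v}  c2={r,x}
  χ = 3

Answer: 3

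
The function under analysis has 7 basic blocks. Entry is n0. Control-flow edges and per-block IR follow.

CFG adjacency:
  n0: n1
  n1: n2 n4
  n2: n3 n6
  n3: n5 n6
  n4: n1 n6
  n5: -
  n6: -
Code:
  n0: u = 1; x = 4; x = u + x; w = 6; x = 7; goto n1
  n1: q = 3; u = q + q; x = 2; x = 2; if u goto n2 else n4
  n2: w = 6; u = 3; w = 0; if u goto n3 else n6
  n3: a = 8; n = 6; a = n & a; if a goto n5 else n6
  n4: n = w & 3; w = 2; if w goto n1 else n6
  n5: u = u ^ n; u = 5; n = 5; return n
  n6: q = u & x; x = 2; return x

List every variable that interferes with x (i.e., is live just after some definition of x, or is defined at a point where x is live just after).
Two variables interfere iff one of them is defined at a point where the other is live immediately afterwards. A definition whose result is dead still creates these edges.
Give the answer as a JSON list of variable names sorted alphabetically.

Per-block:
  n0: def={u,w,x} ue=∅
  n1: def={q,u,x} ue=∅
  n2: def={u,w} ue=∅
  n3: def={a,n} ue=∅
  n4: def={n,w} ue={w}
  n5: def={n,u} ue={n,u}
  n6: def={q,x} ue={u,x}

Liveness:
  live n0: ∅→{w}
  live n1: {w}→{u,w,x}
  live n2: {x}→{u,x}
  live n3: {u,x}→{n,u,x}
  live n4: {u,w,x}→{u,w,x}
  live n5: {n,u}→∅
  live n6: {u,x}→∅

Conflict graph:
  a — {n,u,x}
  n — {a,u,x}
  q — {w}
  u — {a,n,w,x}
  w — {q,u,x}
  x — {a,n,u,w}

N(x) = ["a", "n", "u", "w"]

Answer: ["a", "n", "u", "w"]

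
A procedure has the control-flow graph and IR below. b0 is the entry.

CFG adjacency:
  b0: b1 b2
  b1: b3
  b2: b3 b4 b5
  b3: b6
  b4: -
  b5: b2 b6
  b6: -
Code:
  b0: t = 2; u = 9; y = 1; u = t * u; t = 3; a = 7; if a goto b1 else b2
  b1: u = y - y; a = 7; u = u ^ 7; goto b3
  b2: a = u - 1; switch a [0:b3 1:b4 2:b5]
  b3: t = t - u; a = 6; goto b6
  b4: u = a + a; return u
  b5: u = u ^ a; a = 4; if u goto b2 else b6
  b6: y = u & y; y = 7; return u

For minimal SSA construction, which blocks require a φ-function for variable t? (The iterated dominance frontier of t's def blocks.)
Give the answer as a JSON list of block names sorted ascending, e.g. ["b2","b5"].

Answer: ["b6"]

Working:
idom tree: b1←b0 b2←b0 b3←b0 b4←b2 b5←b2 b6←b0
Join-block Dom:
  b2: preds {b0,b5}: {b0} ∩ {b0,b2,b5} = {b0}; idom=b0
  b3: preds {b1,b2}: {b0,b1} ∩ {b0,b2} = {b0}; idom=b0
  b6: preds {b3,b5}: {b0,b3} ∩ {b0,b2,b5} = {b0}; idom=b0

DF derivation:
  b2←b0: walk · to b0
  b2←b5: walk b5→b2 to b0
  b3←b1: walk b1 to b0
  b3←b2: walk b2 to b0
  b6←b3: walk b3 to b0
  b6←b5: walk b5→b2 to b0
  DF(b0)=∅
  DF(b1)={b3}
  DF(b2)={b2,b3,b6}
  DF(b3)={b6}
  DF(b4)=∅
  DF(b5)={b2,b6}
  DF(b6)=∅

φ for t: defs {b0,b3}
  DF⁺ = {b6}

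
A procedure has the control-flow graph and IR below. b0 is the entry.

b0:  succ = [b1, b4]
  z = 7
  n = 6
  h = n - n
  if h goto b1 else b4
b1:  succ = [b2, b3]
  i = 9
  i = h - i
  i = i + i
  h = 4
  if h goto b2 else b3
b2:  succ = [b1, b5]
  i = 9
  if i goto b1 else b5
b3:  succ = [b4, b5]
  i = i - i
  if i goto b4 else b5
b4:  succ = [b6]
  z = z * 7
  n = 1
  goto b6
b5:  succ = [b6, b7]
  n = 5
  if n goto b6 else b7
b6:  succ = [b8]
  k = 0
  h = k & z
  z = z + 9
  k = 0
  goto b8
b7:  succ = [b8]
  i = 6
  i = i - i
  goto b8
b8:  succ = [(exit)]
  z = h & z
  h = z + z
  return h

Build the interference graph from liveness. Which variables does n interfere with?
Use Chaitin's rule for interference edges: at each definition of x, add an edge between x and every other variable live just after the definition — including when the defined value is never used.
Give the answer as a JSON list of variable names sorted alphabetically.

Answer: ["h", "z"]

Analysis:
def/use:
  b0: def={h,n,z} ue=∅
  b1: def={h,i} ue={h}
  b2: def={i} ue=∅
  b3: def={i} ue={i}
  b4: def={n,z} ue={z}
  b5: def={n} ue=∅
  b6: def={h,k,z} ue={z}
  b7: def={i} ue=∅
  b8: def={h,z} ue={h,z}

Live sets:
  b0 li=∅ lo={h,z}
  b1 li={h,z} lo={h,i,z}
  b2 li={h,z} lo={h,z}
  b3 li={h,i,z} lo={h,z}
  b4 li={z} lo={z}
  b5 li={h,z} lo={h,z}
  b6 li={z} lo={h,z}
  b7 li={h,z} lo={h,z}
  b8 li={h,z} lo=∅

Conflict graph:
  h: {i,k,n,z}
  i: {h,z}
  k: {h,z}
  n: {h,z}
  z: {h,i,k,n}

N(n) = ["h", "z"]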